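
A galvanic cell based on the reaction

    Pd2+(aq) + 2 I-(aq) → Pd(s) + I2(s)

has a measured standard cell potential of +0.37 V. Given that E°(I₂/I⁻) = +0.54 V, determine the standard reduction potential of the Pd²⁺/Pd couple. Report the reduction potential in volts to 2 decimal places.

In the reaction as written the Pd²⁺/Pd couple is reduced (cathode) and I₂/I⁻ is oxidized (anode), so E°cell = E°(Pd²⁺/Pd) − E°(I₂/I⁻).
E°(Pd²⁺/Pd) = E°cell + E°(anode) = +0.37 + (+0.54) = +0.91 V.

+0.91 V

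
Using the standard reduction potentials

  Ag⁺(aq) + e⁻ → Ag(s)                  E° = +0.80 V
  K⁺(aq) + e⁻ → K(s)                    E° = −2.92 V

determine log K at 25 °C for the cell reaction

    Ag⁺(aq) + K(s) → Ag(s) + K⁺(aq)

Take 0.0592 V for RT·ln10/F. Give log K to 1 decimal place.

The Ag⁺/Ag couple is reduced (cathode); E°cell = +0.80 − (−2.92) = +3.72 V with n = 1.
At equilibrium E = 0, so log K = nE°cell / 0.0592 = (1)(+3.72) / 0.0592 = 62.8.

log K = 62.8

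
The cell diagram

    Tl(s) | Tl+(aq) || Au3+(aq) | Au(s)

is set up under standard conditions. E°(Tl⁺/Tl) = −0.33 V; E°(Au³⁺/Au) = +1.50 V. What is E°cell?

+1.83 V

By convention the left-hand electrode in cell notation is the anode (oxidation) and the right-hand electrode is the cathode (reduction).
E°cell = E°(right) − E°(left) = +1.50 − (−0.33) = +1.83 V.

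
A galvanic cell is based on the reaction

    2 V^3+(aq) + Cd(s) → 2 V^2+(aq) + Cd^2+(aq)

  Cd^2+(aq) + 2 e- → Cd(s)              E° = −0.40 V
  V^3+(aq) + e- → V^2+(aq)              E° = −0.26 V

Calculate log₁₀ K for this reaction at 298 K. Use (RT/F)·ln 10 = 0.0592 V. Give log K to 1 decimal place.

log K = 4.7

The V³⁺/V²⁺ couple is reduced (cathode); E°cell = −0.26 − (−0.40) = +0.14 V with n = 2.
At equilibrium E = 0, so log K = nE°cell / 0.0592 = (2)(+0.14) / 0.0592 = 4.7.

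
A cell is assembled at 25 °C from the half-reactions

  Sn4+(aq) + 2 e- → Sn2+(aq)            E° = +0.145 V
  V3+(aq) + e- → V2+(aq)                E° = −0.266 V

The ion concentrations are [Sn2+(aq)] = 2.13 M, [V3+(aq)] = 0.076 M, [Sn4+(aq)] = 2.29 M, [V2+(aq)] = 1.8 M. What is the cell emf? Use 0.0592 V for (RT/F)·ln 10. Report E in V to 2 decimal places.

Sn⁴⁺/Sn²⁺ is reduced (cathode, E° = +0.145 V) and V³⁺/V²⁺ is oxidized (anode).
The standard potential is +0.145 − (−0.266) = +0.411 V and the balanced reaction transfers n = 2 electrons.
The balanced reaction is Sn4+(aq) + 2 V2+(aq) → Sn2+(aq) + 2 V3+(aq), so Q = ([Sn2+(aq)]·[V3+(aq)]^2) / ([Sn4+(aq)]·[V2+(aq)]^2) = 0.00166 and log Q = −2.780.
Applying E = E° − (RT ln10/nF)·log Q gives +0.411 − (0.0592/2)(−2.780) = +0.49 V.

+0.49 V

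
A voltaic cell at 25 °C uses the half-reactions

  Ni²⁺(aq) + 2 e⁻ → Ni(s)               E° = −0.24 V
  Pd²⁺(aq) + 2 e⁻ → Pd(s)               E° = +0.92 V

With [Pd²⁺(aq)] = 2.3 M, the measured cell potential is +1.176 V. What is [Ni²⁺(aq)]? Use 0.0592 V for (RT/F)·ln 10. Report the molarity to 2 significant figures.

0.66 M

The Pd²⁺/Pd couple has the larger reduction potential, so it is the cathode: E°cell = +0.92 − (−0.24) = +1.16 V and n = 2.
Rearranging E = E° − (0.0592/n)·log Q gives log Q = 2(+1.16 − (+1.176))/0.0592 = −0.541.
The balanced reaction is Pd²⁺(aq) + Ni(s) → Pd(s) + Ni²⁺(aq), so Q = [Ni²⁺(aq)] / [Pd²⁺(aq)].
Isolating [Ni²⁺(aq)] in Q = 10^{−0.541} yields log [Ni²⁺(aq)] = −0.179, i.e. 0.66 M.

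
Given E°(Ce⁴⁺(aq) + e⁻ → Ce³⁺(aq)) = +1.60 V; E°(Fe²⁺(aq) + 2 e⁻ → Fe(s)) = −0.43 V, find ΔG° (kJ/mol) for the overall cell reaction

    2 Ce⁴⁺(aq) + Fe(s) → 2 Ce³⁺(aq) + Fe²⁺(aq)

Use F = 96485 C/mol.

In the reaction as written Ce⁴⁺(aq) is reduced, so the Ce⁴⁺/Ce³⁺ couple is the cathode and Fe²⁺/Fe is the anode.
E°cell = +1.60 − (−0.43) = +2.03 V; balancing electrons gives n = 2.
ΔG° = −nFE°cell = −(2)(96485)(+2.03) J/mol = −392 kJ/mol.

−392 kJ/mol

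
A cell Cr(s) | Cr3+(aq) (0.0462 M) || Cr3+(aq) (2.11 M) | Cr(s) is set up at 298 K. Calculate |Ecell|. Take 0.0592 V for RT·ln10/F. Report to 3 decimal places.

For a concentration cell E°cell = 0, since both electrodes use the same couple.
The compartment with the higher Cr3+(aq) concentration (2.11 M) acts as the cathode; ions are reduced there and produced at the dilute (0.0462 M) anode.
With n = 3, Ecell = −(0.0592/3)·log([dilute]/[conc]) = −(0.0592/3)·log(0.0462/2.11) = +0.033 V.

0.033 V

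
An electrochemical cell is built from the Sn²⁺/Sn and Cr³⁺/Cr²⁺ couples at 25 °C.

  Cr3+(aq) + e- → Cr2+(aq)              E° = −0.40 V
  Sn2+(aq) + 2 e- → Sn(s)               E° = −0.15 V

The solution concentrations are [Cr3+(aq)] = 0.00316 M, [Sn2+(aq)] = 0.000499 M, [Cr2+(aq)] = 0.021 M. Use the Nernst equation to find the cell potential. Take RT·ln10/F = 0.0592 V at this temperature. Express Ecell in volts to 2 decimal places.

Sn²⁺/Sn is reduced (cathode, E° = −0.15 V) and Cr³⁺/Cr²⁺ is oxidized (anode).
The standard potential is −0.15 − (−0.40) = +0.25 V and the balanced reaction transfers n = 2 electrons.
The balanced reaction is Sn2+(aq) + 2 Cr2+(aq) → Sn(s) + 2 Cr3+(aq), so Q = [Cr3+(aq)]^2 / ([Sn2+(aq)]·[Cr2+(aq)]^2) = 45.4 and log Q = 1.657.
E = E° − (0.0592/n)·log Q = +0.25 − (0.0592/2)(1.657) = +0.20 V.

+0.20 V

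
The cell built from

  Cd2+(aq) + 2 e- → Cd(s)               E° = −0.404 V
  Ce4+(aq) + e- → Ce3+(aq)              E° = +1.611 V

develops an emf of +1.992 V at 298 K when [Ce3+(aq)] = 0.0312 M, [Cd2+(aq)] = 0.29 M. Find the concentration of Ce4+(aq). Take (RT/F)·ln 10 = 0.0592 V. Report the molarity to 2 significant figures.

With Ce⁴⁺/Ce³⁺ at the cathode and Cd²⁺/Cd at the anode, E°cell = +1.611 − (−0.404) = +2.015 V (n = 2).
Rearranging E = E° − (0.0592/n)·log Q gives log Q = 2(+2.015 − (+1.992))/0.0592 = 0.777.
The balanced reaction is 2 Ce4+(aq) + Cd(s) → 2 Ce3+(aq) + Cd2+(aq), so Q = ([Ce3+(aq)]^2·[Cd2+(aq)]) / [Ce4+(aq)]^2.
Solving for the unknown gives log [Ce4+(aq)] = −2.163, so [Ce4+(aq)] ≈ 0.0069 M.

0.0069 M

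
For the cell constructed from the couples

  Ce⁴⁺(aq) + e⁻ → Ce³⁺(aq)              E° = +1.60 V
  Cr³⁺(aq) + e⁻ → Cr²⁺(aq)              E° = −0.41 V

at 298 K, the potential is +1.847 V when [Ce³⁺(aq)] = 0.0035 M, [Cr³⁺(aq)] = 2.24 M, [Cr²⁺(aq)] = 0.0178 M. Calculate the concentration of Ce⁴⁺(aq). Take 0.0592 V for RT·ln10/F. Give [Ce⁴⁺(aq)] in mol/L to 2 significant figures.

0.00078 M

The Ce⁴⁺/Ce³⁺ couple has the larger reduction potential, so it is the cathode: E°cell = +1.60 − (−0.41) = +2.01 V and n = 1.
Since E = E° − (0.0592/n)·log Q, log Q = n(E° − E)/0.0592 = 2.753.
For Ce⁴⁺(aq) + Cr²⁺(aq) → Ce³⁺(aq) + Cr³⁺(aq), the reaction quotient is Q = ([Ce³⁺(aq)]·[Cr³⁺(aq)]) / ([Ce⁴⁺(aq)]·[Cr²⁺(aq)]).
Solving for the unknown gives log [Ce⁴⁺(aq)] = −3.109, so [Ce⁴⁺(aq)] ≈ 0.00078 M.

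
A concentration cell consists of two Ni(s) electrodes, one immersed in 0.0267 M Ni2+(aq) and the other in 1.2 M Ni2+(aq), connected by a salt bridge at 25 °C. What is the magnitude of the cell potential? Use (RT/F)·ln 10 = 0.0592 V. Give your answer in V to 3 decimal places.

0.049 V

For a concentration cell E°cell = 0, since both electrodes use the same couple.
The compartment with the higher Ni2+(aq) concentration (1.2 M) acts as the cathode; ions are reduced there and produced at the dilute (0.0267 M) anode.
With n = 2, Ecell = −(0.0592/2)·log([dilute]/[conc]) = −(0.0592/2)·log(0.0267/1.2) = +0.049 V.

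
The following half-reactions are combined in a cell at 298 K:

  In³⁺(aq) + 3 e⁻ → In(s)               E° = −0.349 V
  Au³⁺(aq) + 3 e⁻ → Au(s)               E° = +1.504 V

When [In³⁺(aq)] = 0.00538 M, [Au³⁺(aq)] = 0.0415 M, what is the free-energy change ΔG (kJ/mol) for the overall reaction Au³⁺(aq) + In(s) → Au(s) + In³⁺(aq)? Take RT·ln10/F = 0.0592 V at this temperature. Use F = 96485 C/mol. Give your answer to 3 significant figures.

The standard cell potential is +1.504 − (−0.349) = +1.853 V, with n = 3 electrons in the balanced equation.
Here Q = [In³⁺(aq)] / [Au³⁺(aq)] = 0.13 (log Q = −0.887), giving E = +1.853 − (0.0592/3)·(−0.887) = +1.8705 V.
Finally ΔG = −nFE = −(3)(96485 C/mol)(+1.8705 V) = −541 kJ/mol.

−541 kJ/mol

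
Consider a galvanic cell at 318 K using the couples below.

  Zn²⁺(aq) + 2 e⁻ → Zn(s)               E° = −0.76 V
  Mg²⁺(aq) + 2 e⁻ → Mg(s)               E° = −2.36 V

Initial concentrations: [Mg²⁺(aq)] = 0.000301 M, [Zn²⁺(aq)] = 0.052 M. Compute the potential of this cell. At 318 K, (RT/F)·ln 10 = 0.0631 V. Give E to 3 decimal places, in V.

+1.671 V

Zn²⁺/Zn is reduced (cathode, E° = −0.76 V) and Mg²⁺/Mg is oxidized (anode).
E°cell = −0.76 − (−2.36) = +1.60 V, with n = 2 electrons transferred.
For the overall reaction Zn²⁺(aq) + Mg(s) → Zn(s) + Mg²⁺(aq), Q = [Mg²⁺(aq)] / [Zn²⁺(aq)] = 0.00579, giving log Q = −2.237.
By the Nernst equation, E = +1.60 − (0.0631/2)·(−2.237) = +1.671 V.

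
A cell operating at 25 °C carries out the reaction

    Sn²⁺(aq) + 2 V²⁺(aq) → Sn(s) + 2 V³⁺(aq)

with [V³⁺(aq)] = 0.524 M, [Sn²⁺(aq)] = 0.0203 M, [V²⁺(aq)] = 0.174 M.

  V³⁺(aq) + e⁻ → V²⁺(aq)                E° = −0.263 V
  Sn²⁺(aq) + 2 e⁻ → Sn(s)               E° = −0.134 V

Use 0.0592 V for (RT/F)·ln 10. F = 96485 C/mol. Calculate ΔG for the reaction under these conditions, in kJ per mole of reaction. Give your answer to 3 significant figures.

−9.76 kJ/mol

With Sn²⁺/Sn reduced at the cathode, E°cell = −0.134 − (−0.263) = +0.129 V and n = 2.
Q = [V³⁺(aq)]^2 / ([Sn²⁺(aq)]·[V²⁺(aq)]^2) = 447, so log Q = 2.650 and E = +0.129 − (0.0592/2)(2.650) = +0.0506 V.
Finally ΔG = −nFE = −(2)(96485 C/mol)(+0.0506 V) = −9.76 kJ/mol.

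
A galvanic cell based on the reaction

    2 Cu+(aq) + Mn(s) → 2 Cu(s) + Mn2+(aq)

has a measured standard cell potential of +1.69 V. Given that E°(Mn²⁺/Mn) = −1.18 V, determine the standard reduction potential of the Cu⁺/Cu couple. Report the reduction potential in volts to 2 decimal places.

In the reaction as written the Cu⁺/Cu couple is reduced (cathode) and Mn²⁺/Mn is oxidized (anode), so E°cell = E°(Cu⁺/Cu) − E°(Mn²⁺/Mn).
E°(Cu⁺/Cu) = E°cell + E°(anode) = +1.69 + (−1.18) = +0.51 V.

+0.51 V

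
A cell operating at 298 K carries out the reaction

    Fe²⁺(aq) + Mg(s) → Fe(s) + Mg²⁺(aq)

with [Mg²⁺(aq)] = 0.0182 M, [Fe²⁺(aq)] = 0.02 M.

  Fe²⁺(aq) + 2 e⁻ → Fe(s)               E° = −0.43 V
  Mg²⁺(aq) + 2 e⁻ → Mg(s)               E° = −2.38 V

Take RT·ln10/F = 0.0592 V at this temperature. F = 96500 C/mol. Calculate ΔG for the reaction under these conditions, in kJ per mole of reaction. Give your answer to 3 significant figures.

The standard cell potential is −0.43 − (−2.38) = +1.95 V, with n = 2 electrons in the balanced equation.
Here Q = [Mg²⁺(aq)] / [Fe²⁺(aq)] = 0.91 (log Q = −0.041), giving E = +1.95 − (0.0592/2)·(−0.041) = +1.9512 V.
Finally ΔG = −nFE = −(2)(96500 C/mol)(+1.9512 V) = −377 kJ/mol.

−377 kJ/mol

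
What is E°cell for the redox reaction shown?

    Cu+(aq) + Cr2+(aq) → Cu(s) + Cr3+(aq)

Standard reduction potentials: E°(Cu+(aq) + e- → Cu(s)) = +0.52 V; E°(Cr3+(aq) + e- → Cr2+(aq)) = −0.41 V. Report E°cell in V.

+0.93 V

Cu+(aq) gains electrons, so the Cu⁺/Cu couple is the cathode; the Cr³⁺/Cr²⁺ couple is the anode.
E°cell = E°(cathode) − E°(anode) = +0.52 − (−0.41) = +0.93 V.
The positive value indicates the reaction is spontaneous as written.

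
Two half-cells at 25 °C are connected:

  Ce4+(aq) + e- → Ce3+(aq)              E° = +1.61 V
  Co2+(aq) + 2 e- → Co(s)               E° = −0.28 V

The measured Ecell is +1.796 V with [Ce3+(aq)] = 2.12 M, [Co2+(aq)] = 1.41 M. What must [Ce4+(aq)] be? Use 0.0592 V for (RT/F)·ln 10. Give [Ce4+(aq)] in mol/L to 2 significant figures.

0.065 M

Ce⁴⁺/Ce³⁺ is the cathode (higher E°); E°cell = +1.61 − (−0.28) = +1.89 V with n = 2.
From the Nernst equation, log Q = n(E° − E)/0.0592 = 2·(+1.89 − (+1.796))/0.0592 = 3.176.
The balanced reaction is 2 Ce4+(aq) + Co(s) → 2 Ce3+(aq) + Co2+(aq), so Q = ([Ce3+(aq)]^2·[Co2+(aq)]) / [Ce4+(aq)]^2.
Solving for the unknown gives log [Ce4+(aq)] = −1.187, so [Ce4+(aq)] ≈ 0.065 M.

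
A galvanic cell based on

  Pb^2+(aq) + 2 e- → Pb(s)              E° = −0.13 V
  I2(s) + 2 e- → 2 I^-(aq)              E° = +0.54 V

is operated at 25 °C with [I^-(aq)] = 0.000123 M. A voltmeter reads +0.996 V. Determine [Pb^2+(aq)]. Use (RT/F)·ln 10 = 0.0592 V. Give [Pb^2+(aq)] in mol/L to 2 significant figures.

0.00064 M

The I₂/I⁻ couple has the larger reduction potential, so it is the cathode: E°cell = +0.54 − (−0.13) = +0.67 V and n = 2.
Since E = E° − (0.0592/n)·log Q, log Q = n(E° − E)/0.0592 = −11.014.
The balanced reaction is I2(s) + Pb(s) → 2 I^-(aq) + Pb^2+(aq), so Q = [I^-(aq)]^2·[Pb^2+(aq)].
Solving for the unknown gives log [Pb^2+(aq)] = −3.194, so [Pb^2+(aq)] ≈ 0.00064 M.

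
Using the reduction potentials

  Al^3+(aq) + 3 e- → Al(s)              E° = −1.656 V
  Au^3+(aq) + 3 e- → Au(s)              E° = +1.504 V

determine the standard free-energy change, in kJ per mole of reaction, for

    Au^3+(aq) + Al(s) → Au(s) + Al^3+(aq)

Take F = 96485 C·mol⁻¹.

In the reaction as written Au^3+(aq) is reduced, so the Au³⁺/Au couple is the cathode and Al³⁺/Al is the anode.
E°cell = +1.504 − (−1.656) = +3.160 V; balancing electrons gives n = 3.
ΔG° = −nFE°cell = −(3)(96485)(+3.160) J/mol = −915 kJ/mol.

−915 kJ/mol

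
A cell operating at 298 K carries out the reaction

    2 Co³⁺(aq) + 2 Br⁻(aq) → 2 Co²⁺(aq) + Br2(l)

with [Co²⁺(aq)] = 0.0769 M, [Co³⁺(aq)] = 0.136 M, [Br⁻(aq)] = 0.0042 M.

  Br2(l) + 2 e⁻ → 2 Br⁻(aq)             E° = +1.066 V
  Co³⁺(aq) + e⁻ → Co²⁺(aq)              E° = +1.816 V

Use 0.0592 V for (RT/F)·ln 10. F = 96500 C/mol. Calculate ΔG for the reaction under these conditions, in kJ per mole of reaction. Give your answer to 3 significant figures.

E°cell = +1.816 − (+1.066) = +0.750 V; the balanced reaction transfers n = 2 electrons.
Q = [Co²⁺(aq)]^2 / ([Co³⁺(aq)]^2·[Br⁻(aq)]^2) = 1.81×10^4, so log Q = 4.258 and E = +0.750 − (0.0592/2)(4.258) = +0.6240 V.
Finally ΔG = −nFE = −(2)(96500 C/mol)(+0.6240 V) = −120 kJ/mol.

−120 kJ/mol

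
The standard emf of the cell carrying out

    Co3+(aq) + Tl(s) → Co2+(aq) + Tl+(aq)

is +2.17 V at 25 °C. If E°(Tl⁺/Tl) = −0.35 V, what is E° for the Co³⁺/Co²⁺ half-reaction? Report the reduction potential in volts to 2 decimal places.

In the reaction as written the Co³⁺/Co²⁺ couple is reduced (cathode) and Tl⁺/Tl is oxidized (anode), so E°cell = E°(Co³⁺/Co²⁺) − E°(Tl⁺/Tl).
E°(Co³⁺/Co²⁺) = E°cell + E°(anode) = +2.17 + (−0.35) = +1.82 V.

+1.82 V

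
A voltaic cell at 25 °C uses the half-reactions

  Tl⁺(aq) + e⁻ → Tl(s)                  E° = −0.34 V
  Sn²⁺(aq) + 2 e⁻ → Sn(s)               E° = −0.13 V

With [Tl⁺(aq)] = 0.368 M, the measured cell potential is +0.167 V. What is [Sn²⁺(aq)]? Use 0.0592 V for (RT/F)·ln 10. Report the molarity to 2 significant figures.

0.0048 M

The Sn²⁺/Sn couple has the larger reduction potential, so it is the cathode: E°cell = −0.13 − (−0.34) = +0.21 V and n = 2.
Since E = E° − (0.0592/n)·log Q, log Q = n(E° − E)/0.0592 = 1.453.
Balancing electrons gives Sn²⁺(aq) + 2 Tl(s) → Sn(s) + 2 Tl⁺(aq); thus Q = [Tl⁺(aq)]^2 / [Sn²⁺(aq)].
Solving for the unknown gives log [Sn²⁺(aq)] = −2.321, so [Sn²⁺(aq)] ≈ 0.0048 M.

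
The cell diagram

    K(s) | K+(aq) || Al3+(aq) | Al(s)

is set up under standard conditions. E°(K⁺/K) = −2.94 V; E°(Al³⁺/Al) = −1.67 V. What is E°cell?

By convention the left-hand electrode in cell notation is the anode (oxidation) and the right-hand electrode is the cathode (reduction).
E°cell = E°(right) − E°(left) = −1.67 − (−2.94) = +1.27 V.

+1.27 V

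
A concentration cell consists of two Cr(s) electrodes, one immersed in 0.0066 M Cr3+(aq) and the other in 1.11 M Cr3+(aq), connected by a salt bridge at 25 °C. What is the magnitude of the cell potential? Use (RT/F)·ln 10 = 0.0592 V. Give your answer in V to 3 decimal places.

0.044 V

For a concentration cell E°cell = 0, since both electrodes use the same couple.
The compartment with the higher Cr3+(aq) concentration (1.11 M) acts as the cathode; ions are reduced there and produced at the dilute (0.0066 M) anode.
With n = 3, Ecell = −(0.0592/3)·log([dilute]/[conc]) = −(0.0592/3)·log(0.0066/1.11) = +0.044 V.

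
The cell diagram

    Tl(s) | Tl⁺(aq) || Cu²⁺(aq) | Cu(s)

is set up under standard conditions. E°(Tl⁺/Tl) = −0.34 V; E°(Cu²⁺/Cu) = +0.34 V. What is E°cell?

By convention the left-hand electrode in cell notation is the anode (oxidation) and the right-hand electrode is the cathode (reduction).
E°cell = E°(right) − E°(left) = +0.34 − (−0.34) = +0.68 V.

+0.68 V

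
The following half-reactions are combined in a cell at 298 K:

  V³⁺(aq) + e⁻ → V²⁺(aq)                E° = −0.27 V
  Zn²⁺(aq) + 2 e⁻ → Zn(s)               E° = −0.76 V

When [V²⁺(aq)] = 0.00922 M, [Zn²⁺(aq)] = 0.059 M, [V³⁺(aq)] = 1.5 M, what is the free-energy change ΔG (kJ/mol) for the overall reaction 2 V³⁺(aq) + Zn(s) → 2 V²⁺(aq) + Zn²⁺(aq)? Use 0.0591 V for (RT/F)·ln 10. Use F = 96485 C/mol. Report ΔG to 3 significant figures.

The standard cell potential is −0.27 − (−0.76) = +0.49 V, with n = 2 electrons in the balanced equation.
Q = ([V²⁺(aq)]^2·[Zn²⁺(aq)]) / [V³⁺(aq)]^2 = 2.23×10^−6, so log Q = −5.652 and E = +0.49 − (0.0591/2)(−5.652) = +0.6570 V.
Then ΔG = −nFE = −2 × 96485 × +0.6570 J/mol = −127 kJ/mol.

−127 kJ/mol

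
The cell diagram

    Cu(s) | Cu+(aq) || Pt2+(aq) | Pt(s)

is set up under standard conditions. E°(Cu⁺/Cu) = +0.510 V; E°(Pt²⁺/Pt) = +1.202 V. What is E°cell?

+0.692 V

By convention the left-hand electrode in cell notation is the anode (oxidation) and the right-hand electrode is the cathode (reduction).
E°cell = E°(right) − E°(left) = +1.202 − (+0.510) = +0.692 V.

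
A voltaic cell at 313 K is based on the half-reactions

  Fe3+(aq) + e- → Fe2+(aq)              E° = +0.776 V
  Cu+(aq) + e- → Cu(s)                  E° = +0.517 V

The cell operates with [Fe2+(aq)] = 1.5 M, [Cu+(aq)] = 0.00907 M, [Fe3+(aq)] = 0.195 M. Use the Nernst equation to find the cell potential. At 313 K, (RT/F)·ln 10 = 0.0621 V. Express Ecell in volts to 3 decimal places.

+0.331 V

Fe³⁺/Fe²⁺ is reduced (cathode, E° = +0.776 V) and Cu⁺/Cu is oxidized (anode).
The standard potential is +0.776 − (+0.517) = +0.259 V and the balanced reaction transfers n = 1 electron.
Balancing gives Fe3+(aq) + Cu(s) → Fe2+(aq) + Cu+(aq); hence Q = ([Fe2+(aq)]·[Cu+(aq)]) / [Fe3+(aq)] = 0.0698 (log Q = −1.156).
E = E° − (0.0621/n)·log Q = +0.259 − (0.0621/1)(−1.156) = +0.331 V.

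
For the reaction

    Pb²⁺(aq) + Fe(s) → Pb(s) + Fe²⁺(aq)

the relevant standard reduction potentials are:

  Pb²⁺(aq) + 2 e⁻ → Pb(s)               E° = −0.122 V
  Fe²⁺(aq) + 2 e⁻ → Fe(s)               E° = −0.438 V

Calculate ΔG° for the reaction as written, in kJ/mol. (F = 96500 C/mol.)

In the reaction as written Pb²⁺(aq) is reduced, so the Pb²⁺/Pb couple is the cathode and Fe²⁺/Fe is the anode.
E°cell = −0.122 − (−0.438) = +0.316 V; balancing electrons gives n = 2.
ΔG° = −nFE°cell = −(2)(96500)(+0.316) J/mol = −61.0 kJ/mol.

−61.0 kJ/mol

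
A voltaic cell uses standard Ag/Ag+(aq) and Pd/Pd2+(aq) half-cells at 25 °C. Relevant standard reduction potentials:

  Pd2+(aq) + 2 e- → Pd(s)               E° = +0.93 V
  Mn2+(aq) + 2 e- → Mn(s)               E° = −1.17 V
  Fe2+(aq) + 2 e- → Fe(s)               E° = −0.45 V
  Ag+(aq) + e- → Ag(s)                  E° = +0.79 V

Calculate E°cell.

Of the two couples in this cell, the one with the more positive reduction potential is reduced at the cathode: here that is Pd²⁺/Pd (+0.93 V); Ag⁺/Ag (+0.79 V) is the anode.
E°cell = E°(cathode) − E°(anode) = +0.93 − (+0.79) = +0.14 V.

+0.14 V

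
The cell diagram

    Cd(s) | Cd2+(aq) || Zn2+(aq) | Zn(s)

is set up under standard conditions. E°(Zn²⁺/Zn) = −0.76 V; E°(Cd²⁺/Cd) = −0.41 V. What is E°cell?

By convention the left-hand electrode in cell notation is the anode (oxidation) and the right-hand electrode is the cathode (reduction).
E°cell = E°(right) − E°(left) = −0.76 − (−0.41) = −0.35 V.
The negative sign shows that, as written, the cell would require an external voltage to drive the reaction.

−0.35 V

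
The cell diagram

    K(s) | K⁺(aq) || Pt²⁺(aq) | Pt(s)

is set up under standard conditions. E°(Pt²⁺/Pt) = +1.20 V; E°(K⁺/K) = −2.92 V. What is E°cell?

+4.12 V

By convention the left-hand electrode in cell notation is the anode (oxidation) and the right-hand electrode is the cathode (reduction).
E°cell = E°(right) − E°(left) = +1.20 − (−2.92) = +4.12 V.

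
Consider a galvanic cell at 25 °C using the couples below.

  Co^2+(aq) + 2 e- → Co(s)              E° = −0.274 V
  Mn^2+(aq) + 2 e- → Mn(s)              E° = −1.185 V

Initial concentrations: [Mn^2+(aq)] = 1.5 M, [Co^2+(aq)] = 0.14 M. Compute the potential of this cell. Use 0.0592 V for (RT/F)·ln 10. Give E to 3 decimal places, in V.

Co²⁺/Co is reduced (cathode, E° = −0.274 V) and Mn²⁺/Mn is oxidized (anode).
E°cell = E°cat − E°an = −0.274 − (−1.185) = +0.911 V; n = 2.
For the overall reaction Co^2+(aq) + Mn(s) → Co(s) + Mn^2+(aq), Q = [Mn^2+(aq)] / [Co^2+(aq)] = 10.7, giving log Q = 1.030.
By the Nernst equation, E = +0.911 − (0.0592/2)·(1.030) = +0.881 V.

+0.881 V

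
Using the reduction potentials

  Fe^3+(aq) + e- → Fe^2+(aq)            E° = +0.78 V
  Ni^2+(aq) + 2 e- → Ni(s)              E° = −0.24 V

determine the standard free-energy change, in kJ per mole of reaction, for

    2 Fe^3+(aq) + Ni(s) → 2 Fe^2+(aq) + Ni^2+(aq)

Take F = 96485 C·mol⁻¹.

−197 kJ/mol

In the reaction as written Fe^3+(aq) is reduced, so the Fe³⁺/Fe²⁺ couple is the cathode and Ni²⁺/Ni is the anode.
E°cell = +0.78 − (−0.24) = +1.02 V; balancing electrons gives n = 2.
ΔG° = −nFE°cell = −(2)(96485)(+1.02) J/mol = −197 kJ/mol.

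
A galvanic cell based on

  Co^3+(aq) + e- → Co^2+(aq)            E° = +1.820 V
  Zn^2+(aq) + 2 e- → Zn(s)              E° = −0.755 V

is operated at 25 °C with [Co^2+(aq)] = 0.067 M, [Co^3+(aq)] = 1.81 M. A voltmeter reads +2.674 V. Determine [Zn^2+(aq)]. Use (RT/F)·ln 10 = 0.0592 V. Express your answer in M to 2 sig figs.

0.33 M

Co³⁺/Co²⁺ is the cathode (higher E°); E°cell = +1.820 − (−0.755) = +2.575 V with n = 2.
From the Nernst equation, log Q = n(E° − E)/0.0592 = 2·(+2.575 − (+2.674))/0.0592 = −3.345.
The balanced reaction is 2 Co^3+(aq) + Zn(s) → 2 Co^2+(aq) + Zn^2+(aq), so Q = ([Co^2+(aq)]^2·[Zn^2+(aq)]) / [Co^3+(aq)]^2.
Substituting the known concentrations and solving, log [Zn^2+(aq)] = −0.482 and [Zn^2+(aq)] = 0.33 M.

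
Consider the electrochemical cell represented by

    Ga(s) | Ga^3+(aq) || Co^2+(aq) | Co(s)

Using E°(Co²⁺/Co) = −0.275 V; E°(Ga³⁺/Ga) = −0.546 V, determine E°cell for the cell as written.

By convention the left-hand electrode in cell notation is the anode (oxidation) and the right-hand electrode is the cathode (reduction).
E°cell = E°(right) − E°(left) = −0.275 − (−0.546) = +0.271 V.

+0.271 V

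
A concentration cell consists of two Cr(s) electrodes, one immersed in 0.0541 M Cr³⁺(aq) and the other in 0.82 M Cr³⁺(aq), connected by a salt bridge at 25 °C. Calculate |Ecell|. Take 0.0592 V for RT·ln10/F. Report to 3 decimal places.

0.023 V

For a concentration cell E°cell = 0, since both electrodes use the same couple.
The compartment with the higher Cr³⁺(aq) concentration (0.82 M) acts as the cathode; ions are reduced there and produced at the dilute (0.0541 M) anode.
With n = 3, Ecell = −(0.0592/3)·log([dilute]/[conc]) = −(0.0592/3)·log(0.0541/0.82) = +0.023 V.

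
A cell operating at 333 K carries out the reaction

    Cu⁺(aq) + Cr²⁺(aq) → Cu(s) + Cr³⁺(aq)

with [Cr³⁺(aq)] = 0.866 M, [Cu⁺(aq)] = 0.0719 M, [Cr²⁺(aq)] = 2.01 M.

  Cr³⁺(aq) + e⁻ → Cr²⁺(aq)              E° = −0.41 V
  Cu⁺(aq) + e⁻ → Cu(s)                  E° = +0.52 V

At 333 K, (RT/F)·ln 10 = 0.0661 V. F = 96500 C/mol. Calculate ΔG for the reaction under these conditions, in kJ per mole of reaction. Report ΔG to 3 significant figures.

With Cu⁺/Cu reduced at the cathode, E°cell = +0.52 − (−0.41) = +0.93 V and n = 1.
The reaction quotient is [Cr³⁺(aq)] / ([Cu⁺(aq)]·[Cr²⁺(aq)]) = 5.99; by Nernst, E = +0.93 − (0.0661/1)(0.778) = +0.8786 V.
Finally ΔG = −nFE = −(1)(96500 C/mol)(+0.8786 V) = −84.8 kJ/mol.

−84.8 kJ/mol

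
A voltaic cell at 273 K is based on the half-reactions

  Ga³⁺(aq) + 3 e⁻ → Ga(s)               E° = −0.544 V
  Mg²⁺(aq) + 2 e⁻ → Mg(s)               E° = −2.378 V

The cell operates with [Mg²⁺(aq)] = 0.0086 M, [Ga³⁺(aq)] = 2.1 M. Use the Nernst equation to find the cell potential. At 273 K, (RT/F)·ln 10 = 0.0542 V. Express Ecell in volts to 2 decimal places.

+1.90 V

Ga³⁺/Ga is reduced (cathode, E° = −0.544 V) and Mg²⁺/Mg is oxidized (anode).
E°cell = E°cat − E°an = −0.544 − (−2.378) = +1.834 V; n = 6.
The balanced reaction is 2 Ga³⁺(aq) + 3 Mg(s) → 2 Ga(s) + 3 Mg²⁺(aq), so Q = [Mg²⁺(aq)]^3 / [Ga³⁺(aq)]^2 = 1.44×10^−7 and log Q = −6.841.
Applying E = E° − (RT ln10/nF)·log Q gives +1.834 − (0.0542/6)(−6.841) = +1.90 V.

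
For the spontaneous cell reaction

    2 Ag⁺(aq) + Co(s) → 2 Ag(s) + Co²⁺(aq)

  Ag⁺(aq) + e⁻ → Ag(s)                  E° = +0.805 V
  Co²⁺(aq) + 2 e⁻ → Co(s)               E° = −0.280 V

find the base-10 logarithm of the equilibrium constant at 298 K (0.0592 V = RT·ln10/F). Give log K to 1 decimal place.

The Ag⁺/Ag couple is reduced (cathode); E°cell = +0.805 − (−0.280) = +1.085 V with n = 2.
At equilibrium E = 0, so log K = nE°cell / 0.0592 = (2)(+1.085) / 0.0592 = 36.7.

log K = 36.7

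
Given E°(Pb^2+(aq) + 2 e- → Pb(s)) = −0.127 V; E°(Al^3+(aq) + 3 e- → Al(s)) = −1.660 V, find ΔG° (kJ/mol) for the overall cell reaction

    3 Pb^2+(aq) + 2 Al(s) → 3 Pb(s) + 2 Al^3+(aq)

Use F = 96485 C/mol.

−887 kJ/mol

In the reaction as written Pb^2+(aq) is reduced, so the Pb²⁺/Pb couple is the cathode and Al³⁺/Al is the anode.
E°cell = −0.127 − (−1.660) = +1.533 V; balancing electrons gives n = 6.
ΔG° = −nFE°cell = −(6)(96485)(+1.533) J/mol = −887 kJ/mol.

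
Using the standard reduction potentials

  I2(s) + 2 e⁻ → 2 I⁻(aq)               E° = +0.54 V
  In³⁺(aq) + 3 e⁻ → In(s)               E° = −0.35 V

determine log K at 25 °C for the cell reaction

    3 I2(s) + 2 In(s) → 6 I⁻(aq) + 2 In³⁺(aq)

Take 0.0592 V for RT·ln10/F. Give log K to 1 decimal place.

The I₂/I⁻ couple is reduced (cathode); E°cell = +0.54 − (−0.35) = +0.89 V with n = 6.
At equilibrium E = 0, so log K = nE°cell / 0.0592 = (6)(+0.89) / 0.0592 = 90.2.

log K = 90.2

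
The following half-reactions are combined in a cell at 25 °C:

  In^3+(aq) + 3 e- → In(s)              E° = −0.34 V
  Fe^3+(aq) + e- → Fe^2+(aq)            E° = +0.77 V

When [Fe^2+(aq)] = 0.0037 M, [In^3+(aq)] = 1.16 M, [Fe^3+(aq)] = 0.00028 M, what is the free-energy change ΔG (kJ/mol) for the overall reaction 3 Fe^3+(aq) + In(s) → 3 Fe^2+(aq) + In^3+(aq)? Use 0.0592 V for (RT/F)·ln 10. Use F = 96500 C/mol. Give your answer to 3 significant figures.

The standard cell potential is +0.77 − (−0.34) = +1.11 V, with n = 3 electrons in the balanced equation.
Q = ([Fe^2+(aq)]^3·[In^3+(aq)]) / [Fe^3+(aq)]^3 = 2.68×10^3, so log Q = 3.428 and E = +1.11 − (0.0592/3)(3.428) = +1.0424 V.
Then ΔG = −nFE = −3 × 96500 × +1.0424 J/mol = −302 kJ/mol.

−302 kJ/mol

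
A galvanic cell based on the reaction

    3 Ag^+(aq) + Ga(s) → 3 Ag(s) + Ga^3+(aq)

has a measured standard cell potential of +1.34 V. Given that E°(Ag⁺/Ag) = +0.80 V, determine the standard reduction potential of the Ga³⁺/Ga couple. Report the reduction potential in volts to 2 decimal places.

−0.54 V

In the reaction as written the Ag⁺/Ag couple is reduced (cathode) and Ga³⁺/Ga is oxidized (anode), so E°cell = E°(Ag⁺/Ag) − E°(Ga³⁺/Ga).
E°(Ga³⁺/Ga) = E°(cathode) − E°cell = +0.80 − (+1.34) = −0.54 V.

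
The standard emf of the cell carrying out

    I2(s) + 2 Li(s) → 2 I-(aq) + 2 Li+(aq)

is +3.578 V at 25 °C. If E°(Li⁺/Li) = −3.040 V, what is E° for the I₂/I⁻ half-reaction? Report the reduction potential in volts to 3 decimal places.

+0.538 V

In the reaction as written the I₂/I⁻ couple is reduced (cathode) and Li⁺/Li is oxidized (anode), so E°cell = E°(I₂/I⁻) − E°(Li⁺/Li).
E°(I₂/I⁻) = E°cell + E°(anode) = +3.578 + (−3.040) = +0.538 V.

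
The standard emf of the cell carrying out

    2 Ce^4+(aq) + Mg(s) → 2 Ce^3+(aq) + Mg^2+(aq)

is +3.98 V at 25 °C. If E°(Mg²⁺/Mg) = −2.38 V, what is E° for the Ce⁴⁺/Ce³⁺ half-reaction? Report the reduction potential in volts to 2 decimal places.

+1.60 V

In the reaction as written the Ce⁴⁺/Ce³⁺ couple is reduced (cathode) and Mg²⁺/Mg is oxidized (anode), so E°cell = E°(Ce⁴⁺/Ce³⁺) − E°(Mg²⁺/Mg).
E°(Ce⁴⁺/Ce³⁺) = E°cell + E°(anode) = +3.98 + (−2.38) = +1.60 V.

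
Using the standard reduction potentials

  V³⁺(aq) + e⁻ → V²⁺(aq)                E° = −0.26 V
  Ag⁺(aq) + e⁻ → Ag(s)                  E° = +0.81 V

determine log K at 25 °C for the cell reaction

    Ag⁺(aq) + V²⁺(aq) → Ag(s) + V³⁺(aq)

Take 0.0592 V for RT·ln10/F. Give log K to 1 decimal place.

log K = 18.1

The Ag⁺/Ag couple is reduced (cathode); E°cell = +0.81 − (−0.26) = +1.07 V with n = 1.
At equilibrium E = 0, so log K = nE°cell / 0.0592 = (1)(+1.07) / 0.0592 = 18.1.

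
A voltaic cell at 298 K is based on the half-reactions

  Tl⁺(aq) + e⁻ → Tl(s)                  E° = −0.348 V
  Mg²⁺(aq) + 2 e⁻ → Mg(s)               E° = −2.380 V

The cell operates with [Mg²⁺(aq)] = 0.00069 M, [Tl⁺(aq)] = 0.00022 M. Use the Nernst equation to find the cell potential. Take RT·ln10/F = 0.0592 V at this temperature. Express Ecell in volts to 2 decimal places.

+1.91 V

Tl⁺/Tl is reduced (cathode, E° = −0.348 V) and Mg²⁺/Mg is oxidized (anode).
E°cell = −0.348 − (−2.380) = +2.032 V, with n = 2 electrons transferred.
For the overall reaction 2 Tl⁺(aq) + Mg(s) → 2 Tl(s) + Mg²⁺(aq), Q = [Mg²⁺(aq)] / [Tl⁺(aq)]^2 = 1.43×10^4, giving log Q = 4.154.
E = E° − (0.0592/n)·log Q = +2.032 − (0.0592/2)(4.154) = +1.91 V.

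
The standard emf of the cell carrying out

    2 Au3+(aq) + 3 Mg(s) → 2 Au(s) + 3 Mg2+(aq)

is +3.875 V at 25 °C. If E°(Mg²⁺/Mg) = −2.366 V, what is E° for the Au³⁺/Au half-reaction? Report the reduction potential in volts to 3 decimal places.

In the reaction as written the Au³⁺/Au couple is reduced (cathode) and Mg²⁺/Mg is oxidized (anode), so E°cell = E°(Au³⁺/Au) − E°(Mg²⁺/Mg).
E°(Au³⁺/Au) = E°cell + E°(anode) = +3.875 + (−2.366) = +1.509 V.

+1.509 V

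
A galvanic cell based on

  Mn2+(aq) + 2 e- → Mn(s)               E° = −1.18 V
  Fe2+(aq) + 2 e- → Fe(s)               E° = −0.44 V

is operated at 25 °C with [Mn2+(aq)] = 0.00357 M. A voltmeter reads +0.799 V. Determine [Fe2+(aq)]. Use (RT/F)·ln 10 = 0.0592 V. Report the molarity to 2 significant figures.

With Fe²⁺/Fe at the cathode and Mn²⁺/Mn at the anode, E°cell = −0.44 − (−1.18) = +0.74 V (n = 2).
Since E = E° − (0.0592/n)·log Q, log Q = n(E° − E)/0.0592 = −1.993.
For Fe2+(aq) + Mn(s) → Fe(s) + Mn2+(aq), the reaction quotient is Q = [Mn2+(aq)] / [Fe2+(aq)].
Solving for the unknown gives log [Fe2+(aq)] = −0.454, so [Fe2+(aq)] ≈ 0.35 M.

0.35 M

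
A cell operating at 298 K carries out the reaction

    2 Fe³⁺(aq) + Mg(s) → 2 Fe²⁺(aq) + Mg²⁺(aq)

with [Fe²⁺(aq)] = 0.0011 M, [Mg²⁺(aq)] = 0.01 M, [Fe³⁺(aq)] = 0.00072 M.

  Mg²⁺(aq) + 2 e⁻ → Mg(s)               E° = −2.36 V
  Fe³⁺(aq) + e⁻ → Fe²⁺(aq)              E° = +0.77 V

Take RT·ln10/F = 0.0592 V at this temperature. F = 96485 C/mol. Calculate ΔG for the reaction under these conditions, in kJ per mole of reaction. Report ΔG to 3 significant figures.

−613 kJ/mol

With Fe³⁺/Fe²⁺ reduced at the cathode, E°cell = +0.77 − (−2.36) = +3.13 V and n = 2.
Here Q = ([Fe²⁺(aq)]^2·[Mg²⁺(aq)]) / [Fe³⁺(aq)]^2 = 0.0233 (log Q = −1.632), giving E = +3.13 − (0.0592/2)·(−1.632) = +3.1783 V.
ΔG = −nFE = −(2)(96485)(+3.1783) J/mol = −613 kJ/mol.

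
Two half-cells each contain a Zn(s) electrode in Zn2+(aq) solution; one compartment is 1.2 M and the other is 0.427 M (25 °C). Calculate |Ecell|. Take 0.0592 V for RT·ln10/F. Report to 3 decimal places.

For a concentration cell E°cell = 0, since both electrodes use the same couple.
The compartment with the higher Zn2+(aq) concentration (1.2 M) acts as the cathode; ions are reduced there and produced at the dilute (0.427 M) anode.
With n = 2, Ecell = −(0.0592/2)·log([dilute]/[conc]) = −(0.0592/2)·log(0.427/1.2) = +0.013 V.

0.013 V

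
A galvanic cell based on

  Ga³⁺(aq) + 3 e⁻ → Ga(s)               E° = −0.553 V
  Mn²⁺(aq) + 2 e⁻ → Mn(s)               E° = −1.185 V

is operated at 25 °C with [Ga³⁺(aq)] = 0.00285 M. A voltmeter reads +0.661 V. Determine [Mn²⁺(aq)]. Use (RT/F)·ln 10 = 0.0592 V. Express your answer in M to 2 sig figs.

0.0021 M

Ga³⁺/Ga is the cathode (higher E°); E°cell = −0.553 − (−1.185) = +0.632 V with n = 6.
Since E = E° − (0.0592/n)·log Q, log Q = n(E° − E)/0.0592 = −2.939.
Balancing electrons gives 2 Ga³⁺(aq) + 3 Mn(s) → 2 Ga(s) + 3 Mn²⁺(aq); thus Q = [Mn²⁺(aq)]^3 / [Ga³⁺(aq)]^2.
Isolating [Mn²⁺(aq)] in Q = 10^{−2.939} yields log [Mn²⁺(aq)] = −2.676, i.e. 0.0021 M.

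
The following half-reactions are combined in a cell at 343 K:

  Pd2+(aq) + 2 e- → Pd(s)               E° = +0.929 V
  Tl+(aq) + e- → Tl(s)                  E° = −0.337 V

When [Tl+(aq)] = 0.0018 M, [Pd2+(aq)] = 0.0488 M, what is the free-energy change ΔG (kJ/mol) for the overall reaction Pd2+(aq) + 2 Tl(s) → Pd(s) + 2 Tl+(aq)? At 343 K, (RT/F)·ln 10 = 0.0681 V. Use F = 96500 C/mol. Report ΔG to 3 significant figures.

With Pd²⁺/Pd reduced at the cathode, E°cell = +0.929 − (−0.337) = +1.266 V and n = 2.
Q = [Tl+(aq)]^2 / [Pd2+(aq)] = 6.64×10^−5, so log Q = −4.178 and E = +1.266 − (0.0681/2)(−4.178) = +1.4083 V.
ΔG = −nFE = −(2)(96500)(+1.4083) J/mol = −272 kJ/mol.

−272 kJ/mol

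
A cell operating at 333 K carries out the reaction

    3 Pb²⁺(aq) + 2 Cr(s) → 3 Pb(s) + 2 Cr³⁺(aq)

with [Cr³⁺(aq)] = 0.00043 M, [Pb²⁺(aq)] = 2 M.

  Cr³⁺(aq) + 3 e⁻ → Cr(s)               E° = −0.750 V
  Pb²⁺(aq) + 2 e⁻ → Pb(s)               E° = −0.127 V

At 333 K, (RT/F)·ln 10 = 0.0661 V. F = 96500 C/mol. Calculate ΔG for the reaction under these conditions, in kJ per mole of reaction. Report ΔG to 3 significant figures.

−409 kJ/mol

With Pb²⁺/Pb reduced at the cathode, E°cell = −0.127 − (−0.750) = +0.623 V and n = 6.
Q = [Cr³⁺(aq)]^2 / [Pb²⁺(aq)]^3 = 2.31×10^−8, so log Q = −7.636 and E = +0.623 − (0.0661/6)(−7.636) = +0.7071 V.
Finally ΔG = −nFE = −(6)(96500 C/mol)(+0.7071 V) = −409 kJ/mol.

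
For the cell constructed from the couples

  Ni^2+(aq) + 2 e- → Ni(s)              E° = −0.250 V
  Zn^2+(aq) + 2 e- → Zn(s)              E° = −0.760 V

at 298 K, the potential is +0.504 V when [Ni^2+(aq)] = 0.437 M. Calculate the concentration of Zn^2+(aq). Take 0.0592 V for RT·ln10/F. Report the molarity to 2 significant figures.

The Ni²⁺/Ni couple has the larger reduction potential, so it is the cathode: E°cell = −0.250 − (−0.760) = +0.510 V and n = 2.
Since E = E° − (0.0592/n)·log Q, log Q = n(E° − E)/0.0592 = 0.203.
Balancing electrons gives Ni^2+(aq) + Zn(s) → Ni(s) + Zn^2+(aq); thus Q = [Zn^2+(aq)] / [Ni^2+(aq)].
Substituting the known concentrations and solving, log [Zn^2+(aq)] = −0.157 and [Zn^2+(aq)] = 0.70 M.

0.70 M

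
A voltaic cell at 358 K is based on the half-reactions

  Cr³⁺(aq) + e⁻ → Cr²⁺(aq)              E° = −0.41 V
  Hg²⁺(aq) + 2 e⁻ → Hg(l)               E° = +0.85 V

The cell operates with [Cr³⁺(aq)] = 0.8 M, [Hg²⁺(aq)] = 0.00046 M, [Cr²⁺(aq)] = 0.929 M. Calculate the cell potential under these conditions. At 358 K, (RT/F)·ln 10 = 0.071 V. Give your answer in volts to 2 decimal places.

The Hg²⁺/Hg couple has the more positive E°, so it is the cathode; Cr³⁺/Cr²⁺ is the anode.
The standard potential is +0.85 − (−0.41) = +1.26 V and the balanced reaction transfers n = 2 electrons.
The balanced reaction is Hg²⁺(aq) + 2 Cr²⁺(aq) → Hg(l) + 2 Cr³⁺(aq), so Q = [Cr³⁺(aq)]^2 / ([Hg²⁺(aq)]·[Cr²⁺(aq)]^2) = 1.61×10^3 and log Q = 3.207.
By the Nernst equation, E = +1.26 − (0.071/2)·(3.207) = +1.15 V.

+1.15 V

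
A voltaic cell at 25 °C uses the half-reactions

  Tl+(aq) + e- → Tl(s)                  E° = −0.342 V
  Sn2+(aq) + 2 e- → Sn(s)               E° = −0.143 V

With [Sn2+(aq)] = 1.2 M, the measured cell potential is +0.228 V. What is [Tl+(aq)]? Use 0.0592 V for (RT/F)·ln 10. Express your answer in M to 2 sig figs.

Sn²⁺/Sn is the cathode (higher E°); E°cell = −0.143 − (−0.342) = +0.199 V with n = 2.
Rearranging E = E° − (0.0592/n)·log Q gives log Q = 2(+0.199 − (+0.228))/0.0592 = −0.980.
For Sn2+(aq) + 2 Tl(s) → Sn(s) + 2 Tl+(aq), the reaction quotient is Q = [Tl+(aq)]^2 / [Sn2+(aq)].
Isolating [Tl+(aq)] in Q = 10^{−0.980} yields log [Tl+(aq)] = −0.450, i.e. 0.35 M.

0.35 M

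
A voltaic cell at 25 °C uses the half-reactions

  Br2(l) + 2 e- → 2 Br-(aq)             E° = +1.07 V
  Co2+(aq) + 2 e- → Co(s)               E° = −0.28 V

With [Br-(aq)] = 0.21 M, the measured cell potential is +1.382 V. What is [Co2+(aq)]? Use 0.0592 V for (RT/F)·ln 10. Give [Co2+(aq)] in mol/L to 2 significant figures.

Br₂/Br⁻ is the cathode (higher E°); E°cell = +1.07 − (−0.28) = +1.35 V with n = 2.
From the Nernst equation, log Q = n(E° − E)/0.0592 = 2·(+1.35 − (+1.382))/0.0592 = −1.081.
For Br2(l) + Co(s) → 2 Br-(aq) + Co2+(aq), the reaction quotient is Q = [Br-(aq)]^2·[Co2+(aq)].
Substituting the known concentrations and solving, log [Co2+(aq)] = 0.275 and [Co2+(aq)] = 1.9 M.

1.9 M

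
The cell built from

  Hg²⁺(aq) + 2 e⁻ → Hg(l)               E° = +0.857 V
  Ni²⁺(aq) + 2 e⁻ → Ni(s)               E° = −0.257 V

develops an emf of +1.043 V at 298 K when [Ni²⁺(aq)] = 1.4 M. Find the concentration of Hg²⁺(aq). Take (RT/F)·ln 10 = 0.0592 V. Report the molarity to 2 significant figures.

Hg²⁺/Hg is the cathode (higher E°); E°cell = +0.857 − (−0.257) = +1.114 V with n = 2.
Rearranging E = E° − (0.0592/n)·log Q gives log Q = 2(+1.114 − (+1.043))/0.0592 = 2.399.
For Hg²⁺(aq) + Ni(s) → Hg(l) + Ni²⁺(aq), the reaction quotient is Q = [Ni²⁺(aq)] / [Hg²⁺(aq)].
Substituting the known concentrations and solving, log [Hg²⁺(aq)] = −2.253 and [Hg²⁺(aq)] = 0.0056 M.

0.0056 M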